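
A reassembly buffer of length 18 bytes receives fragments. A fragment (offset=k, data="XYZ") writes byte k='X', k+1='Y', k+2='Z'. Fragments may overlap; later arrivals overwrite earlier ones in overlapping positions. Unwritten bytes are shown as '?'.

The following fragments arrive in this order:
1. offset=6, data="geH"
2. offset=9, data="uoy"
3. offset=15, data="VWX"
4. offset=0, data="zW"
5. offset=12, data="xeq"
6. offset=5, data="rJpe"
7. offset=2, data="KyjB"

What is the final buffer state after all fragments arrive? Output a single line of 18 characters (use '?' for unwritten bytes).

Fragment 1: offset=6 data="geH" -> buffer=??????geH?????????
Fragment 2: offset=9 data="uoy" -> buffer=??????geHuoy??????
Fragment 3: offset=15 data="VWX" -> buffer=??????geHuoy???VWX
Fragment 4: offset=0 data="zW" -> buffer=zW????geHuoy???VWX
Fragment 5: offset=12 data="xeq" -> buffer=zW????geHuoyxeqVWX
Fragment 6: offset=5 data="rJpe" -> buffer=zW???rJpeuoyxeqVWX
Fragment 7: offset=2 data="KyjB" -> buffer=zWKyjBJpeuoyxeqVWX

Answer: zWKyjBJpeuoyxeqVWX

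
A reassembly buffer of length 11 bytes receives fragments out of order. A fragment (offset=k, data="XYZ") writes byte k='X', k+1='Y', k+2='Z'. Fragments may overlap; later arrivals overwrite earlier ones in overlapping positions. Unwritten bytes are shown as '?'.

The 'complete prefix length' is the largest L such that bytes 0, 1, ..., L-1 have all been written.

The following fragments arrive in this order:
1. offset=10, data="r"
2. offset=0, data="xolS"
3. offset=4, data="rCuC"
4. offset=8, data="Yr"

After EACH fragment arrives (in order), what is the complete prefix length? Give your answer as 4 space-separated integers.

Fragment 1: offset=10 data="r" -> buffer=??????????r -> prefix_len=0
Fragment 2: offset=0 data="xolS" -> buffer=xolS??????r -> prefix_len=4
Fragment 3: offset=4 data="rCuC" -> buffer=xolSrCuC??r -> prefix_len=8
Fragment 4: offset=8 data="Yr" -> buffer=xolSrCuCYrr -> prefix_len=11

Answer: 0 4 8 11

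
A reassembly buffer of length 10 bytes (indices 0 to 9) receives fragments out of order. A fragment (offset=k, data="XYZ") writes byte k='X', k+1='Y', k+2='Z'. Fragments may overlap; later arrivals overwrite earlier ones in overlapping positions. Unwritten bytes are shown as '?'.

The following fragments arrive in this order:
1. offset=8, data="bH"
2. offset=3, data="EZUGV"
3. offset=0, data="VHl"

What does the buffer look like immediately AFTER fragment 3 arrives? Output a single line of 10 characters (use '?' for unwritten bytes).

Answer: VHlEZUGVbH

Derivation:
Fragment 1: offset=8 data="bH" -> buffer=????????bH
Fragment 2: offset=3 data="EZUGV" -> buffer=???EZUGVbH
Fragment 3: offset=0 data="VHl" -> buffer=VHlEZUGVbH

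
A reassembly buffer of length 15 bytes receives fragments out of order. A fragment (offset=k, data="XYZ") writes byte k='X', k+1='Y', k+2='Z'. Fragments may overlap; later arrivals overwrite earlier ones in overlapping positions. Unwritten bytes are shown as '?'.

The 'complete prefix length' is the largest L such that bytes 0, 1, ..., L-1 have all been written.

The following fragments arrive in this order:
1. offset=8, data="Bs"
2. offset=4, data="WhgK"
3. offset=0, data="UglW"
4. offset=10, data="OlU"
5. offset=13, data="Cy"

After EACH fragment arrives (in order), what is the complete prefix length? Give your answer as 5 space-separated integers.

Answer: 0 0 10 13 15

Derivation:
Fragment 1: offset=8 data="Bs" -> buffer=????????Bs????? -> prefix_len=0
Fragment 2: offset=4 data="WhgK" -> buffer=????WhgKBs????? -> prefix_len=0
Fragment 3: offset=0 data="UglW" -> buffer=UglWWhgKBs????? -> prefix_len=10
Fragment 4: offset=10 data="OlU" -> buffer=UglWWhgKBsOlU?? -> prefix_len=13
Fragment 5: offset=13 data="Cy" -> buffer=UglWWhgKBsOlUCy -> prefix_len=15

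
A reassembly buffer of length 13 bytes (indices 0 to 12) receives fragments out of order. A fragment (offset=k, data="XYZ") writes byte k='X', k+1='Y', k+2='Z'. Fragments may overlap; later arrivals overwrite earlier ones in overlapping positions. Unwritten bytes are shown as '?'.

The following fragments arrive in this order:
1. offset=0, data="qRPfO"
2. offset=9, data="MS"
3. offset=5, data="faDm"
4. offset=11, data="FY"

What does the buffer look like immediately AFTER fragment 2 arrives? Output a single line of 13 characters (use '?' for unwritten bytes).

Answer: qRPfO????MS??

Derivation:
Fragment 1: offset=0 data="qRPfO" -> buffer=qRPfO????????
Fragment 2: offset=9 data="MS" -> buffer=qRPfO????MS??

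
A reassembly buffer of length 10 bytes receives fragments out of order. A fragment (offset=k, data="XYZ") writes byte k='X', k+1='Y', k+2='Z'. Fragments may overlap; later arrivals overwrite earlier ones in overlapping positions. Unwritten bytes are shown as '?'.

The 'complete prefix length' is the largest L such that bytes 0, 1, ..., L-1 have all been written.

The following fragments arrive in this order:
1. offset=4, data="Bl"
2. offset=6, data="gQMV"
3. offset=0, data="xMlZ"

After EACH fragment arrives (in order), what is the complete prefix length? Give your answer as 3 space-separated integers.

Fragment 1: offset=4 data="Bl" -> buffer=????Bl???? -> prefix_len=0
Fragment 2: offset=6 data="gQMV" -> buffer=????BlgQMV -> prefix_len=0
Fragment 3: offset=0 data="xMlZ" -> buffer=xMlZBlgQMV -> prefix_len=10

Answer: 0 0 10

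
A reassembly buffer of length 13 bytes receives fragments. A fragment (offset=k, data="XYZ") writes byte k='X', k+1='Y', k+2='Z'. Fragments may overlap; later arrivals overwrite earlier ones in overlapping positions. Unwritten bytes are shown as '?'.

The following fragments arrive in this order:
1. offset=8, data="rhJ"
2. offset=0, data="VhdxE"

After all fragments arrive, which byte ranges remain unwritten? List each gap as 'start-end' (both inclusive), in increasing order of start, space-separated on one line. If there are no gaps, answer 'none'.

Fragment 1: offset=8 len=3
Fragment 2: offset=0 len=5
Gaps: 5-7 11-12

Answer: 5-7 11-12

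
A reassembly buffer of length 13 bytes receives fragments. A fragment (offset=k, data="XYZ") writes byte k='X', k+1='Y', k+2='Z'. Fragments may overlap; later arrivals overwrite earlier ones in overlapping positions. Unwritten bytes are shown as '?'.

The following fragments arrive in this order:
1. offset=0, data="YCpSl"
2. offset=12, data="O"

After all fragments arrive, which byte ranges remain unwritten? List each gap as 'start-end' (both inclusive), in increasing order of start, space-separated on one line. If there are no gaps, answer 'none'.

Answer: 5-11

Derivation:
Fragment 1: offset=0 len=5
Fragment 2: offset=12 len=1
Gaps: 5-11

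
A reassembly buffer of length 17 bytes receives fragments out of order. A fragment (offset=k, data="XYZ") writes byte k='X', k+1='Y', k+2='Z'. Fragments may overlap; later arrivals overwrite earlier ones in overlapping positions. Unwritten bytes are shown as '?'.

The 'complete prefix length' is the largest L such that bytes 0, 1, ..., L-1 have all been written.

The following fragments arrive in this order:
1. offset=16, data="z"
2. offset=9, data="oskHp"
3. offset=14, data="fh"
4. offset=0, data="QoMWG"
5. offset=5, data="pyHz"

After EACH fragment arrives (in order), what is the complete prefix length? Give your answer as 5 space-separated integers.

Fragment 1: offset=16 data="z" -> buffer=????????????????z -> prefix_len=0
Fragment 2: offset=9 data="oskHp" -> buffer=?????????oskHp??z -> prefix_len=0
Fragment 3: offset=14 data="fh" -> buffer=?????????oskHpfhz -> prefix_len=0
Fragment 4: offset=0 data="QoMWG" -> buffer=QoMWG????oskHpfhz -> prefix_len=5
Fragment 5: offset=5 data="pyHz" -> buffer=QoMWGpyHzoskHpfhz -> prefix_len=17

Answer: 0 0 0 5 17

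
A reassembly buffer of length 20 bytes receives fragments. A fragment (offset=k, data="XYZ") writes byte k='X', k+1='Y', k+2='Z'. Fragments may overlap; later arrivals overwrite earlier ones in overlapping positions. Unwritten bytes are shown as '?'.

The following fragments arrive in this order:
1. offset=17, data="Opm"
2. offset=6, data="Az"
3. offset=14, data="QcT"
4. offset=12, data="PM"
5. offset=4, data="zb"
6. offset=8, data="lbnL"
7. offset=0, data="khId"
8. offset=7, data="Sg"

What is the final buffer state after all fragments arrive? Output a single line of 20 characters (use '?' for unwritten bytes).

Answer: khIdzbASgbnLPMQcTOpm

Derivation:
Fragment 1: offset=17 data="Opm" -> buffer=?????????????????Opm
Fragment 2: offset=6 data="Az" -> buffer=??????Az?????????Opm
Fragment 3: offset=14 data="QcT" -> buffer=??????Az??????QcTOpm
Fragment 4: offset=12 data="PM" -> buffer=??????Az????PMQcTOpm
Fragment 5: offset=4 data="zb" -> buffer=????zbAz????PMQcTOpm
Fragment 6: offset=8 data="lbnL" -> buffer=????zbAzlbnLPMQcTOpm
Fragment 7: offset=0 data="khId" -> buffer=khIdzbAzlbnLPMQcTOpm
Fragment 8: offset=7 data="Sg" -> buffer=khIdzbASgbnLPMQcTOpm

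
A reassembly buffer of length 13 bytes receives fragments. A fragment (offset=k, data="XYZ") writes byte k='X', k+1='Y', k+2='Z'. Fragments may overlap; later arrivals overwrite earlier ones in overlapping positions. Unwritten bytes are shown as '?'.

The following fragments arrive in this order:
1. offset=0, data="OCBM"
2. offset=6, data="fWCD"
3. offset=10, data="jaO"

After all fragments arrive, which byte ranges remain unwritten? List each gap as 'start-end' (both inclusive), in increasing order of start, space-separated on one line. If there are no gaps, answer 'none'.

Fragment 1: offset=0 len=4
Fragment 2: offset=6 len=4
Fragment 3: offset=10 len=3
Gaps: 4-5

Answer: 4-5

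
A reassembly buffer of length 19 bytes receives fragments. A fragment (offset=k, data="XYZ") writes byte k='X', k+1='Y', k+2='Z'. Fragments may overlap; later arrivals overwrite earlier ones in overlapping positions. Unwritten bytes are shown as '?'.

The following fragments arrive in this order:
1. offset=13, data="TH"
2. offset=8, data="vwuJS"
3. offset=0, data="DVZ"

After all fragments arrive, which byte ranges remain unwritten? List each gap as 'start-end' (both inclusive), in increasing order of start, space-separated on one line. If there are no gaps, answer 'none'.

Fragment 1: offset=13 len=2
Fragment 2: offset=8 len=5
Fragment 3: offset=0 len=3
Gaps: 3-7 15-18

Answer: 3-7 15-18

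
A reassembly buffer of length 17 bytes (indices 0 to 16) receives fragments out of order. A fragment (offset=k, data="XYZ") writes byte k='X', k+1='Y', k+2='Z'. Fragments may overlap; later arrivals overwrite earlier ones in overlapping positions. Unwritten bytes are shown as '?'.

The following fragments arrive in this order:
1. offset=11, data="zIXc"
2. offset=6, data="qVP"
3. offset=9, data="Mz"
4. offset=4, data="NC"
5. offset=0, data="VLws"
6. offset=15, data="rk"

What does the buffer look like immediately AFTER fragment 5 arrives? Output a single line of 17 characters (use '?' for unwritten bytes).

Fragment 1: offset=11 data="zIXc" -> buffer=???????????zIXc??
Fragment 2: offset=6 data="qVP" -> buffer=??????qVP??zIXc??
Fragment 3: offset=9 data="Mz" -> buffer=??????qVPMzzIXc??
Fragment 4: offset=4 data="NC" -> buffer=????NCqVPMzzIXc??
Fragment 5: offset=0 data="VLws" -> buffer=VLwsNCqVPMzzIXc??

Answer: VLwsNCqVPMzzIXc??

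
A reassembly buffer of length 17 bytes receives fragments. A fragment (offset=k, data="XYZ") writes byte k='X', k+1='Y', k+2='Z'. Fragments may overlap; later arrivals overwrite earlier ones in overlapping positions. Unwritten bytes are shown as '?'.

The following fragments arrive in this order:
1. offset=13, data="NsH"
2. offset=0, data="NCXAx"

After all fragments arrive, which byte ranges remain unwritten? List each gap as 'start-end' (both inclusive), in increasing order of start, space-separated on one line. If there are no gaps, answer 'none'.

Answer: 5-12 16-16

Derivation:
Fragment 1: offset=13 len=3
Fragment 2: offset=0 len=5
Gaps: 5-12 16-16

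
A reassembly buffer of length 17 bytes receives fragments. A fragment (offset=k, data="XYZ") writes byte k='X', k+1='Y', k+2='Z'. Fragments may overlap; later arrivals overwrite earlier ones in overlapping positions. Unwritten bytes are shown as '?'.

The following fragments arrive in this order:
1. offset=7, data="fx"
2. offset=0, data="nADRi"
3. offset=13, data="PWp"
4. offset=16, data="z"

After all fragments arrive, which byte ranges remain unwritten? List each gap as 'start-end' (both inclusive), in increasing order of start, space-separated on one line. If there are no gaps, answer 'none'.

Answer: 5-6 9-12

Derivation:
Fragment 1: offset=7 len=2
Fragment 2: offset=0 len=5
Fragment 3: offset=13 len=3
Fragment 4: offset=16 len=1
Gaps: 5-6 9-12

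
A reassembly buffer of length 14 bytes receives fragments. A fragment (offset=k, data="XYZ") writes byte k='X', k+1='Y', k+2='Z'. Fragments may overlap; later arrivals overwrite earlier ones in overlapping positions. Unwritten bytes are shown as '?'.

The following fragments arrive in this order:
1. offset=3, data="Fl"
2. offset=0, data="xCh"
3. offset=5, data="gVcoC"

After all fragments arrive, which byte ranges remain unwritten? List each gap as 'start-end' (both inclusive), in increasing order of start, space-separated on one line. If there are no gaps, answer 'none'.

Answer: 10-13

Derivation:
Fragment 1: offset=3 len=2
Fragment 2: offset=0 len=3
Fragment 3: offset=5 len=5
Gaps: 10-13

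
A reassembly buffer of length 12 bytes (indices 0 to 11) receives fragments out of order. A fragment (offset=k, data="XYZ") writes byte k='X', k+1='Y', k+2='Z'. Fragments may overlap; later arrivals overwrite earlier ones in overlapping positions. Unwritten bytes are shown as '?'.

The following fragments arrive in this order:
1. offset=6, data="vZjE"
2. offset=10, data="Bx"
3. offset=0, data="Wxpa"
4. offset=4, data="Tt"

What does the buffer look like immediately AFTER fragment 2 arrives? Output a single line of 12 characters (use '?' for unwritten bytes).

Fragment 1: offset=6 data="vZjE" -> buffer=??????vZjE??
Fragment 2: offset=10 data="Bx" -> buffer=??????vZjEBx

Answer: ??????vZjEBx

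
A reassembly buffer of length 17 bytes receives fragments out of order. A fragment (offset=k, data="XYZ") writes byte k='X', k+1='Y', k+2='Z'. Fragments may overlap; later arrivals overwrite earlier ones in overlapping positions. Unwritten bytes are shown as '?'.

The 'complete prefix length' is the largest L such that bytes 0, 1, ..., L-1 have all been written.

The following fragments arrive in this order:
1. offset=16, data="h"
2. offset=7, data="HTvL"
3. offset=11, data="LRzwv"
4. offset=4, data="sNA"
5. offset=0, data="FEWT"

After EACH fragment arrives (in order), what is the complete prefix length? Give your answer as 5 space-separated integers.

Fragment 1: offset=16 data="h" -> buffer=????????????????h -> prefix_len=0
Fragment 2: offset=7 data="HTvL" -> buffer=???????HTvL?????h -> prefix_len=0
Fragment 3: offset=11 data="LRzwv" -> buffer=???????HTvLLRzwvh -> prefix_len=0
Fragment 4: offset=4 data="sNA" -> buffer=????sNAHTvLLRzwvh -> prefix_len=0
Fragment 5: offset=0 data="FEWT" -> buffer=FEWTsNAHTvLLRzwvh -> prefix_len=17

Answer: 0 0 0 0 17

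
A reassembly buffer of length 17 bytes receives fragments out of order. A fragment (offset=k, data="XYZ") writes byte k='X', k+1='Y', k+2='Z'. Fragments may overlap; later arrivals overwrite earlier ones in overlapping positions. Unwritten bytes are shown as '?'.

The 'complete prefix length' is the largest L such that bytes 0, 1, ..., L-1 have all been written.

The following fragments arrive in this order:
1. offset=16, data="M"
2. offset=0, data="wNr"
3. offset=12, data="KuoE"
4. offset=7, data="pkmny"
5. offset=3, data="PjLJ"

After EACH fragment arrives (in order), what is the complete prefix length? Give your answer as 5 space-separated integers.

Answer: 0 3 3 3 17

Derivation:
Fragment 1: offset=16 data="M" -> buffer=????????????????M -> prefix_len=0
Fragment 2: offset=0 data="wNr" -> buffer=wNr?????????????M -> prefix_len=3
Fragment 3: offset=12 data="KuoE" -> buffer=wNr?????????KuoEM -> prefix_len=3
Fragment 4: offset=7 data="pkmny" -> buffer=wNr????pkmnyKuoEM -> prefix_len=3
Fragment 5: offset=3 data="PjLJ" -> buffer=wNrPjLJpkmnyKuoEM -> prefix_len=17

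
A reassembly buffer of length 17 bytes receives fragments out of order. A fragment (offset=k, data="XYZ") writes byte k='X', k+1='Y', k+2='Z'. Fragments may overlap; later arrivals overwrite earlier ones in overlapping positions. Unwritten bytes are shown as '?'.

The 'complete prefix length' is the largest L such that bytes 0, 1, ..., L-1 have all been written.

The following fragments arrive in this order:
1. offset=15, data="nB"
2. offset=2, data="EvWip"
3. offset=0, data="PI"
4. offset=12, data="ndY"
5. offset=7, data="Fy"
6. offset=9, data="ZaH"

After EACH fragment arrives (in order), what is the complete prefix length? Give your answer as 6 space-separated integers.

Answer: 0 0 7 7 9 17

Derivation:
Fragment 1: offset=15 data="nB" -> buffer=???????????????nB -> prefix_len=0
Fragment 2: offset=2 data="EvWip" -> buffer=??EvWip????????nB -> prefix_len=0
Fragment 3: offset=0 data="PI" -> buffer=PIEvWip????????nB -> prefix_len=7
Fragment 4: offset=12 data="ndY" -> buffer=PIEvWip?????ndYnB -> prefix_len=7
Fragment 5: offset=7 data="Fy" -> buffer=PIEvWipFy???ndYnB -> prefix_len=9
Fragment 6: offset=9 data="ZaH" -> buffer=PIEvWipFyZaHndYnB -> prefix_len=17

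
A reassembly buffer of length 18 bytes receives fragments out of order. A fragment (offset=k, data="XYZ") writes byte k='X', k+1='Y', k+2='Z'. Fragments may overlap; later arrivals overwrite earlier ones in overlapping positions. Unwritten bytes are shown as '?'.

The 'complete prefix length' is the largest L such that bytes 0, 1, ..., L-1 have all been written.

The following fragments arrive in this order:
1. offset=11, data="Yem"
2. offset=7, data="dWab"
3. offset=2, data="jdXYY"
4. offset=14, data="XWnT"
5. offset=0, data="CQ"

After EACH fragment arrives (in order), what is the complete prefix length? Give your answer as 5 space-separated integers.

Fragment 1: offset=11 data="Yem" -> buffer=???????????Yem???? -> prefix_len=0
Fragment 2: offset=7 data="dWab" -> buffer=???????dWabYem???? -> prefix_len=0
Fragment 3: offset=2 data="jdXYY" -> buffer=??jdXYYdWabYem???? -> prefix_len=0
Fragment 4: offset=14 data="XWnT" -> buffer=??jdXYYdWabYemXWnT -> prefix_len=0
Fragment 5: offset=0 data="CQ" -> buffer=CQjdXYYdWabYemXWnT -> prefix_len=18

Answer: 0 0 0 0 18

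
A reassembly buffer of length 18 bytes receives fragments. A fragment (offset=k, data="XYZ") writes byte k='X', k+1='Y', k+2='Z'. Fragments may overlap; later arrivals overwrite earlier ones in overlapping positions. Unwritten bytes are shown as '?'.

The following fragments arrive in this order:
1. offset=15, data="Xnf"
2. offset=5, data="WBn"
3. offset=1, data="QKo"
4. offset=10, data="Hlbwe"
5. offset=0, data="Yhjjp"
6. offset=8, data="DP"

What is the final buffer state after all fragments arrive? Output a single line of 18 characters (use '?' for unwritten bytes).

Fragment 1: offset=15 data="Xnf" -> buffer=???????????????Xnf
Fragment 2: offset=5 data="WBn" -> buffer=?????WBn???????Xnf
Fragment 3: offset=1 data="QKo" -> buffer=?QKo?WBn???????Xnf
Fragment 4: offset=10 data="Hlbwe" -> buffer=?QKo?WBn??HlbweXnf
Fragment 5: offset=0 data="Yhjjp" -> buffer=YhjjpWBn??HlbweXnf
Fragment 6: offset=8 data="DP" -> buffer=YhjjpWBnDPHlbweXnf

Answer: YhjjpWBnDPHlbweXnf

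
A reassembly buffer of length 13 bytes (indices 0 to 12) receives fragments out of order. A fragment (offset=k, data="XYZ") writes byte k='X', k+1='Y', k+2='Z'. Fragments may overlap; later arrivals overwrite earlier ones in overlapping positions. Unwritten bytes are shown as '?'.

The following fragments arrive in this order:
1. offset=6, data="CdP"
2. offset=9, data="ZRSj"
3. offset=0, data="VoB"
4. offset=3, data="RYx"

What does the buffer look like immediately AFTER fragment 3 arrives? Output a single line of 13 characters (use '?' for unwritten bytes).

Answer: VoB???CdPZRSj

Derivation:
Fragment 1: offset=6 data="CdP" -> buffer=??????CdP????
Fragment 2: offset=9 data="ZRSj" -> buffer=??????CdPZRSj
Fragment 3: offset=0 data="VoB" -> buffer=VoB???CdPZRSj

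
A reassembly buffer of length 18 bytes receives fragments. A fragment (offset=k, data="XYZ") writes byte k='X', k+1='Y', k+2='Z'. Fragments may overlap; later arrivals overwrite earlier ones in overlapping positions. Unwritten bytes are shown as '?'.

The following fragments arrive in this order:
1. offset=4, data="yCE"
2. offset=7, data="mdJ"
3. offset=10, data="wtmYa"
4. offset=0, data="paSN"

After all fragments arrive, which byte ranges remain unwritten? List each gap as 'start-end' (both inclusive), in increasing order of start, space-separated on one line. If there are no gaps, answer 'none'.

Answer: 15-17

Derivation:
Fragment 1: offset=4 len=3
Fragment 2: offset=7 len=3
Fragment 3: offset=10 len=5
Fragment 4: offset=0 len=4
Gaps: 15-17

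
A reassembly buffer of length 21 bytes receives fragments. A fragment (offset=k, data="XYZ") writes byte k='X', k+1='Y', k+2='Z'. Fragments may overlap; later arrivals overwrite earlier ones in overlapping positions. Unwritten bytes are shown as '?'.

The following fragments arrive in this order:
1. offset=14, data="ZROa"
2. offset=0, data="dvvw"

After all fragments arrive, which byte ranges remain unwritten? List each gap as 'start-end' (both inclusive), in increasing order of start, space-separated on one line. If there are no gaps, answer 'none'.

Fragment 1: offset=14 len=4
Fragment 2: offset=0 len=4
Gaps: 4-13 18-20

Answer: 4-13 18-20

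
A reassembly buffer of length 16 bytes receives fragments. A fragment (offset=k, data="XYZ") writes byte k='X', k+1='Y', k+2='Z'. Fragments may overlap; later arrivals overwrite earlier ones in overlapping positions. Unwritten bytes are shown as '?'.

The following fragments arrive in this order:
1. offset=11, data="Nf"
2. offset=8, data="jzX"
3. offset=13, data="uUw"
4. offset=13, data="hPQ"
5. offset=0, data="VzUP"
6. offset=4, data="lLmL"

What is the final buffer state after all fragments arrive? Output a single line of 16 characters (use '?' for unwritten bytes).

Answer: VzUPlLmLjzXNfhPQ

Derivation:
Fragment 1: offset=11 data="Nf" -> buffer=???????????Nf???
Fragment 2: offset=8 data="jzX" -> buffer=????????jzXNf???
Fragment 3: offset=13 data="uUw" -> buffer=????????jzXNfuUw
Fragment 4: offset=13 data="hPQ" -> buffer=????????jzXNfhPQ
Fragment 5: offset=0 data="VzUP" -> buffer=VzUP????jzXNfhPQ
Fragment 6: offset=4 data="lLmL" -> buffer=VzUPlLmLjzXNfhPQ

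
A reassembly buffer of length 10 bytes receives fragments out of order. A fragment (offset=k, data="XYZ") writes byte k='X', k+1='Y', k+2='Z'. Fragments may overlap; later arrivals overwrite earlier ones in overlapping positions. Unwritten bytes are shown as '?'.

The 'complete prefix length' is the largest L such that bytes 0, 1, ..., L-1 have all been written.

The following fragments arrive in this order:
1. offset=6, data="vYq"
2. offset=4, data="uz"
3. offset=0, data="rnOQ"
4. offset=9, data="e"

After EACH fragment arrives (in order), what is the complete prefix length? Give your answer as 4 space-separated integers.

Answer: 0 0 9 10

Derivation:
Fragment 1: offset=6 data="vYq" -> buffer=??????vYq? -> prefix_len=0
Fragment 2: offset=4 data="uz" -> buffer=????uzvYq? -> prefix_len=0
Fragment 3: offset=0 data="rnOQ" -> buffer=rnOQuzvYq? -> prefix_len=9
Fragment 4: offset=9 data="e" -> buffer=rnOQuzvYqe -> prefix_len=10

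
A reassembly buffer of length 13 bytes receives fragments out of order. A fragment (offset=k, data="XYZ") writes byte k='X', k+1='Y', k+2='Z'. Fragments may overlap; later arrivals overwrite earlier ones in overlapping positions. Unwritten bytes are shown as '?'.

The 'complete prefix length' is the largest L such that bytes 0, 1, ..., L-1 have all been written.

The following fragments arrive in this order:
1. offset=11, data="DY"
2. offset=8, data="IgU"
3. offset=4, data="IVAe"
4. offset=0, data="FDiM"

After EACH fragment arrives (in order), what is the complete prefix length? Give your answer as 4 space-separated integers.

Fragment 1: offset=11 data="DY" -> buffer=???????????DY -> prefix_len=0
Fragment 2: offset=8 data="IgU" -> buffer=????????IgUDY -> prefix_len=0
Fragment 3: offset=4 data="IVAe" -> buffer=????IVAeIgUDY -> prefix_len=0
Fragment 4: offset=0 data="FDiM" -> buffer=FDiMIVAeIgUDY -> prefix_len=13

Answer: 0 0 0 13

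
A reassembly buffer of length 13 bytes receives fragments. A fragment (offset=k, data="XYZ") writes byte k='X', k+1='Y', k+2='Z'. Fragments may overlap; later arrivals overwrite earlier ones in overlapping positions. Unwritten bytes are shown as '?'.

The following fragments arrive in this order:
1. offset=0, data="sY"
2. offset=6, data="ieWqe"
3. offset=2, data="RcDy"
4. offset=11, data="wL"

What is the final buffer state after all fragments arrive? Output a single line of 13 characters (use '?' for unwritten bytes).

Fragment 1: offset=0 data="sY" -> buffer=sY???????????
Fragment 2: offset=6 data="ieWqe" -> buffer=sY????ieWqe??
Fragment 3: offset=2 data="RcDy" -> buffer=sYRcDyieWqe??
Fragment 4: offset=11 data="wL" -> buffer=sYRcDyieWqewL

Answer: sYRcDyieWqewL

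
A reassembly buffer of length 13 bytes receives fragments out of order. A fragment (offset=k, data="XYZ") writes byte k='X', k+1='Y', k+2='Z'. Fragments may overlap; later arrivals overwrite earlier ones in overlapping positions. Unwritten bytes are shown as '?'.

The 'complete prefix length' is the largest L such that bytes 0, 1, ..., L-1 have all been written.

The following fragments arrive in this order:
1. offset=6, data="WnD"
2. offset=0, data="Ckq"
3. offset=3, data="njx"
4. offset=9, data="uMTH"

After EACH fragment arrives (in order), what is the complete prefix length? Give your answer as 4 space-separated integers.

Fragment 1: offset=6 data="WnD" -> buffer=??????WnD???? -> prefix_len=0
Fragment 2: offset=0 data="Ckq" -> buffer=Ckq???WnD???? -> prefix_len=3
Fragment 3: offset=3 data="njx" -> buffer=CkqnjxWnD???? -> prefix_len=9
Fragment 4: offset=9 data="uMTH" -> buffer=CkqnjxWnDuMTH -> prefix_len=13

Answer: 0 3 9 13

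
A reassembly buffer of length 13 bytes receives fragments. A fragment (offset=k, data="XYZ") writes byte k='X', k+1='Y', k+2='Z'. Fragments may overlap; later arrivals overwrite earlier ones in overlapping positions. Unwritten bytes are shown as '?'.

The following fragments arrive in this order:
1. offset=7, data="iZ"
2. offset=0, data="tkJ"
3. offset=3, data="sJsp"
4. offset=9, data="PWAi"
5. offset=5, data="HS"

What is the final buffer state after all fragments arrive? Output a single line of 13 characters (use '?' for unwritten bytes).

Fragment 1: offset=7 data="iZ" -> buffer=???????iZ????
Fragment 2: offset=0 data="tkJ" -> buffer=tkJ????iZ????
Fragment 3: offset=3 data="sJsp" -> buffer=tkJsJspiZ????
Fragment 4: offset=9 data="PWAi" -> buffer=tkJsJspiZPWAi
Fragment 5: offset=5 data="HS" -> buffer=tkJsJHSiZPWAi

Answer: tkJsJHSiZPWAi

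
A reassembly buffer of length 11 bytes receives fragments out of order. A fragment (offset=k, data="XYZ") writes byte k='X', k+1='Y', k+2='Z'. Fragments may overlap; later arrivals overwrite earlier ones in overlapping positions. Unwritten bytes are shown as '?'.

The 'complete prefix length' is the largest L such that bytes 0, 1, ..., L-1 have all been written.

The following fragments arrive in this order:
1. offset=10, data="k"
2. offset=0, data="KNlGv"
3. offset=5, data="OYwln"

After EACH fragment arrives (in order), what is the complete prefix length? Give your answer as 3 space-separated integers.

Fragment 1: offset=10 data="k" -> buffer=??????????k -> prefix_len=0
Fragment 2: offset=0 data="KNlGv" -> buffer=KNlGv?????k -> prefix_len=5
Fragment 3: offset=5 data="OYwln" -> buffer=KNlGvOYwlnk -> prefix_len=11

Answer: 0 5 11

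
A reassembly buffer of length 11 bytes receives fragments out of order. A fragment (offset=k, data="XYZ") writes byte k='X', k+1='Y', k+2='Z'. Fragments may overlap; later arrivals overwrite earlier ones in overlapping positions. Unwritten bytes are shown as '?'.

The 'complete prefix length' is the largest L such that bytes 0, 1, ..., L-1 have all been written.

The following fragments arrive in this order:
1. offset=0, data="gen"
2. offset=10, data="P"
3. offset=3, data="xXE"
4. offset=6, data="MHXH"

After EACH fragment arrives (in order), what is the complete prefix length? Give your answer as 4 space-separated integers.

Answer: 3 3 6 11

Derivation:
Fragment 1: offset=0 data="gen" -> buffer=gen???????? -> prefix_len=3
Fragment 2: offset=10 data="P" -> buffer=gen???????P -> prefix_len=3
Fragment 3: offset=3 data="xXE" -> buffer=genxXE????P -> prefix_len=6
Fragment 4: offset=6 data="MHXH" -> buffer=genxXEMHXHP -> prefix_len=11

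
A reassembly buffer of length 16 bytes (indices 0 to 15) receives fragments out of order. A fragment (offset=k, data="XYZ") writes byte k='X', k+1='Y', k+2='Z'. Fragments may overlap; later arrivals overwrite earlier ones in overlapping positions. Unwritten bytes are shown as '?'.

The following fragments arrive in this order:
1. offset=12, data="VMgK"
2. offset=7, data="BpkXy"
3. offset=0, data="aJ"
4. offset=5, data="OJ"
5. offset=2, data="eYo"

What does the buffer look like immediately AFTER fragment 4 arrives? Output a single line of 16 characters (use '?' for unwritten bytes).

Fragment 1: offset=12 data="VMgK" -> buffer=????????????VMgK
Fragment 2: offset=7 data="BpkXy" -> buffer=???????BpkXyVMgK
Fragment 3: offset=0 data="aJ" -> buffer=aJ?????BpkXyVMgK
Fragment 4: offset=5 data="OJ" -> buffer=aJ???OJBpkXyVMgK

Answer: aJ???OJBpkXyVMgK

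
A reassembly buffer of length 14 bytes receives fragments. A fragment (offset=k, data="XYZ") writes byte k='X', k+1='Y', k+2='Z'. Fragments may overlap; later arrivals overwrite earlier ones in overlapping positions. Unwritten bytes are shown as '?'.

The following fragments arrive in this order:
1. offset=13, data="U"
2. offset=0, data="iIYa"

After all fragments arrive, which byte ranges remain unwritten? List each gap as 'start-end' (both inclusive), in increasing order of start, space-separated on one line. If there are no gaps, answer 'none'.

Fragment 1: offset=13 len=1
Fragment 2: offset=0 len=4
Gaps: 4-12

Answer: 4-12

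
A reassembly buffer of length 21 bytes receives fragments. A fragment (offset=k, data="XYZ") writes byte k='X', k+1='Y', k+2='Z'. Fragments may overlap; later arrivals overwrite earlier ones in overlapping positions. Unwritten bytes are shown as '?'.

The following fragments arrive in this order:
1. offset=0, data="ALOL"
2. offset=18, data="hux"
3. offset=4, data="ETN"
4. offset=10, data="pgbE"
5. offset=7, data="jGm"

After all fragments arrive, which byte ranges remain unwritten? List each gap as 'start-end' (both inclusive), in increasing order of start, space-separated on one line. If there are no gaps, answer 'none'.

Answer: 14-17

Derivation:
Fragment 1: offset=0 len=4
Fragment 2: offset=18 len=3
Fragment 3: offset=4 len=3
Fragment 4: offset=10 len=4
Fragment 5: offset=7 len=3
Gaps: 14-17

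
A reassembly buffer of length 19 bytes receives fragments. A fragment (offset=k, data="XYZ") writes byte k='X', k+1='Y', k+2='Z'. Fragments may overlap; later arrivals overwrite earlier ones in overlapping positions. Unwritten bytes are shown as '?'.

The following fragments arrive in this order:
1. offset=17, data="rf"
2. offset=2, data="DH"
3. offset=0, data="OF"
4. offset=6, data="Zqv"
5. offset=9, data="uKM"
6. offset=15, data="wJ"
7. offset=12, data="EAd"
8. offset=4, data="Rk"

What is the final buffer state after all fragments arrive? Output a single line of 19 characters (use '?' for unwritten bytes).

Fragment 1: offset=17 data="rf" -> buffer=?????????????????rf
Fragment 2: offset=2 data="DH" -> buffer=??DH?????????????rf
Fragment 3: offset=0 data="OF" -> buffer=OFDH?????????????rf
Fragment 4: offset=6 data="Zqv" -> buffer=OFDH??Zqv????????rf
Fragment 5: offset=9 data="uKM" -> buffer=OFDH??ZqvuKM?????rf
Fragment 6: offset=15 data="wJ" -> buffer=OFDH??ZqvuKM???wJrf
Fragment 7: offset=12 data="EAd" -> buffer=OFDH??ZqvuKMEAdwJrf
Fragment 8: offset=4 data="Rk" -> buffer=OFDHRkZqvuKMEAdwJrf

Answer: OFDHRkZqvuKMEAdwJrf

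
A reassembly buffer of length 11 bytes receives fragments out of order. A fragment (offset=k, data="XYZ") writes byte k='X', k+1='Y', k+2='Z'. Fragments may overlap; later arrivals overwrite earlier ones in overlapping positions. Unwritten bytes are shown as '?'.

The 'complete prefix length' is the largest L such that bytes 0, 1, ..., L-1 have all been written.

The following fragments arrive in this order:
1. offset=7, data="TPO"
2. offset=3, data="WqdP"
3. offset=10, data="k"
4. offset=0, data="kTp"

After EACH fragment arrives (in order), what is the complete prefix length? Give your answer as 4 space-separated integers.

Answer: 0 0 0 11

Derivation:
Fragment 1: offset=7 data="TPO" -> buffer=???????TPO? -> prefix_len=0
Fragment 2: offset=3 data="WqdP" -> buffer=???WqdPTPO? -> prefix_len=0
Fragment 3: offset=10 data="k" -> buffer=???WqdPTPOk -> prefix_len=0
Fragment 4: offset=0 data="kTp" -> buffer=kTpWqdPTPOk -> prefix_len=11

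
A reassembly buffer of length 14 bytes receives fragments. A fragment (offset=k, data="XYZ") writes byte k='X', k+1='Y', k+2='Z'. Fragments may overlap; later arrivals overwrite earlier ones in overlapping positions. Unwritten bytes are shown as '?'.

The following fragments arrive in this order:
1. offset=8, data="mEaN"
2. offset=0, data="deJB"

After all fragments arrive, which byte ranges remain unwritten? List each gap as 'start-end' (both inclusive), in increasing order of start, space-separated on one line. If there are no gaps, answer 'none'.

Answer: 4-7 12-13

Derivation:
Fragment 1: offset=8 len=4
Fragment 2: offset=0 len=4
Gaps: 4-7 12-13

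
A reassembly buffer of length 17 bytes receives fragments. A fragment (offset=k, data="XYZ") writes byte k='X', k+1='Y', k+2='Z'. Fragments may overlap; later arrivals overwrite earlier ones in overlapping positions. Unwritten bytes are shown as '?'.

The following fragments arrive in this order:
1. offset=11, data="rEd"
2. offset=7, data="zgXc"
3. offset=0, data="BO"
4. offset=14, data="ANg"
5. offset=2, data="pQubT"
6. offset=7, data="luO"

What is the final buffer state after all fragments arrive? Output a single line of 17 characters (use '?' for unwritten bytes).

Answer: BOpQubTluOcrEdANg

Derivation:
Fragment 1: offset=11 data="rEd" -> buffer=???????????rEd???
Fragment 2: offset=7 data="zgXc" -> buffer=???????zgXcrEd???
Fragment 3: offset=0 data="BO" -> buffer=BO?????zgXcrEd???
Fragment 4: offset=14 data="ANg" -> buffer=BO?????zgXcrEdANg
Fragment 5: offset=2 data="pQubT" -> buffer=BOpQubTzgXcrEdANg
Fragment 6: offset=7 data="luO" -> buffer=BOpQubTluOcrEdANg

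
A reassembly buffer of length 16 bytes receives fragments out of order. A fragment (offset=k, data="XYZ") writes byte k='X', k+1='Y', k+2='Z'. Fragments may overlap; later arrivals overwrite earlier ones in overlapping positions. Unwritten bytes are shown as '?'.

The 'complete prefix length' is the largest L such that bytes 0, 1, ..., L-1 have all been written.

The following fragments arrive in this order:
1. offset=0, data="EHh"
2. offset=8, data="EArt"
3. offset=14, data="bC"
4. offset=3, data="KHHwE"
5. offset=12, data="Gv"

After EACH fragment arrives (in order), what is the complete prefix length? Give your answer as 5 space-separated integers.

Answer: 3 3 3 12 16

Derivation:
Fragment 1: offset=0 data="EHh" -> buffer=EHh????????????? -> prefix_len=3
Fragment 2: offset=8 data="EArt" -> buffer=EHh?????EArt???? -> prefix_len=3
Fragment 3: offset=14 data="bC" -> buffer=EHh?????EArt??bC -> prefix_len=3
Fragment 4: offset=3 data="KHHwE" -> buffer=EHhKHHwEEArt??bC -> prefix_len=12
Fragment 5: offset=12 data="Gv" -> buffer=EHhKHHwEEArtGvbC -> prefix_len=16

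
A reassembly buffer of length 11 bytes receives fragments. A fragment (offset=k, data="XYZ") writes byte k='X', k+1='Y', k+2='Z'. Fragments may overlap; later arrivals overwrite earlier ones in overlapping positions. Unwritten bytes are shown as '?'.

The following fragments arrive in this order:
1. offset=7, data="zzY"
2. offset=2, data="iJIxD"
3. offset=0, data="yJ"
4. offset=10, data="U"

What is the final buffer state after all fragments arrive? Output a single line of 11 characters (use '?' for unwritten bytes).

Answer: yJiJIxDzzYU

Derivation:
Fragment 1: offset=7 data="zzY" -> buffer=???????zzY?
Fragment 2: offset=2 data="iJIxD" -> buffer=??iJIxDzzY?
Fragment 3: offset=0 data="yJ" -> buffer=yJiJIxDzzY?
Fragment 4: offset=10 data="U" -> buffer=yJiJIxDzzYU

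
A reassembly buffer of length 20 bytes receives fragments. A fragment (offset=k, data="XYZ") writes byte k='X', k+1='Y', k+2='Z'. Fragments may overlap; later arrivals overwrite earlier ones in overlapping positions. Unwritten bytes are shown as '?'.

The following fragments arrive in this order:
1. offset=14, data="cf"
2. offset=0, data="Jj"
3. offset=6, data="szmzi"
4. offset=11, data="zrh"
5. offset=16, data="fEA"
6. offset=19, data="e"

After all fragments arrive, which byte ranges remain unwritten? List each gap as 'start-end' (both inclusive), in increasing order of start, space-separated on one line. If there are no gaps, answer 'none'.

Answer: 2-5

Derivation:
Fragment 1: offset=14 len=2
Fragment 2: offset=0 len=2
Fragment 3: offset=6 len=5
Fragment 4: offset=11 len=3
Fragment 5: offset=16 len=3
Fragment 6: offset=19 len=1
Gaps: 2-5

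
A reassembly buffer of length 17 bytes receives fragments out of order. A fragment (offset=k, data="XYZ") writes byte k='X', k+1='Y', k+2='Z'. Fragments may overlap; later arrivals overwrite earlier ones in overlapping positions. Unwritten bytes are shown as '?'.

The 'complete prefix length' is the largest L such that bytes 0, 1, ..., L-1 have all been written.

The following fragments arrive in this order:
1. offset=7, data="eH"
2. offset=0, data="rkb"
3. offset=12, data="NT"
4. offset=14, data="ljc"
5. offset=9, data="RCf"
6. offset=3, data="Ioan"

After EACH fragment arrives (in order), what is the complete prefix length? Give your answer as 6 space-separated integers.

Answer: 0 3 3 3 3 17

Derivation:
Fragment 1: offset=7 data="eH" -> buffer=???????eH???????? -> prefix_len=0
Fragment 2: offset=0 data="rkb" -> buffer=rkb????eH???????? -> prefix_len=3
Fragment 3: offset=12 data="NT" -> buffer=rkb????eH???NT??? -> prefix_len=3
Fragment 4: offset=14 data="ljc" -> buffer=rkb????eH???NTljc -> prefix_len=3
Fragment 5: offset=9 data="RCf" -> buffer=rkb????eHRCfNTljc -> prefix_len=3
Fragment 6: offset=3 data="Ioan" -> buffer=rkbIoaneHRCfNTljc -> prefix_len=17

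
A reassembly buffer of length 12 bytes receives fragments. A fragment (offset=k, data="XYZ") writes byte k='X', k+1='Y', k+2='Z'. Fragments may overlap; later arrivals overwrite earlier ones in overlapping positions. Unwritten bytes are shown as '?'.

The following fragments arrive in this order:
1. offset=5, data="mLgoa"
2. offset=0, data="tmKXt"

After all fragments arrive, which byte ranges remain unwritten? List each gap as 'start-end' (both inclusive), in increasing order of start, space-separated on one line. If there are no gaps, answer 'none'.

Fragment 1: offset=5 len=5
Fragment 2: offset=0 len=5
Gaps: 10-11

Answer: 10-11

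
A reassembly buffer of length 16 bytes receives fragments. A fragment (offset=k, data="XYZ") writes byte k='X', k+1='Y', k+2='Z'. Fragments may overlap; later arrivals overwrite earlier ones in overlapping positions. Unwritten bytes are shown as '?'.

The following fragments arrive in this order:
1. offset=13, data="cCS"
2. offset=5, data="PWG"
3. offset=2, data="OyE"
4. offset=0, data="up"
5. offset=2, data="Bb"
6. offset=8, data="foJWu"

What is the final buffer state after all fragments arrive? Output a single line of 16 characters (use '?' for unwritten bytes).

Answer: upBbEPWGfoJWucCS

Derivation:
Fragment 1: offset=13 data="cCS" -> buffer=?????????????cCS
Fragment 2: offset=5 data="PWG" -> buffer=?????PWG?????cCS
Fragment 3: offset=2 data="OyE" -> buffer=??OyEPWG?????cCS
Fragment 4: offset=0 data="up" -> buffer=upOyEPWG?????cCS
Fragment 5: offset=2 data="Bb" -> buffer=upBbEPWG?????cCS
Fragment 6: offset=8 data="foJWu" -> buffer=upBbEPWGfoJWucCS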